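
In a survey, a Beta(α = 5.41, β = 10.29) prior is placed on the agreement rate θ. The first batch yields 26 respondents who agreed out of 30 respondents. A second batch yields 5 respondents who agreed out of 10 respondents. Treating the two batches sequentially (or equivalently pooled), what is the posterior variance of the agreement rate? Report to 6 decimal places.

The Beta prior is conjugate to a Binomial/Bernoulli likelihood; the update adds successes to α and failures to β.
After batch 1: Beta(5.41+26, 10.29+4) = Beta(31.41, 14.29).
After batch 2: Beta(31.41+5, 14.29+5) = Beta(36.41, 19.29).
Var = αβ/((α+β)²(α+β+1)) = 36.41·19.29/(55.70²·56.70) = 0.003993.

0.003993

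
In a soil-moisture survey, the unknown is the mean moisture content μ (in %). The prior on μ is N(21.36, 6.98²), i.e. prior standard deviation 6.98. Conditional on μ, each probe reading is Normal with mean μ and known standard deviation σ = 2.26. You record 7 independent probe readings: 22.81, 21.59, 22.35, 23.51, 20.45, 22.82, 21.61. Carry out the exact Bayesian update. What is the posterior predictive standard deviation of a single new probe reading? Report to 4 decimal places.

For Normal data with known variance σ², a Normal(μ₀, σ₀²) prior on μ is conjugate. Posterior precision = 1/σ₀² + n/σ²; posterior mean is the precision-weighted average of μ₀ and x̄.
σ₀² = 6.98² = 48.7204, σ² = 2.26² = 5.1076; σ² + n·σ₀² = 5.1076 + 7·48.7204 = 346.1504.
Posterior precision = 1/σ₀² + n/σ² = 1/48.7204 + 7/5.1076 = (σ² + n·σ₀²)/(σ₀²σ²) = 346.1504/(48.7204·5.1076); posterior variance σₙ² = σ₀²σ²/(σ² + n·σ₀²) = 48.7204·5.1076/346.1504 = 0.718891.
Predictive variance for one new observation = σₙ² + σ² = 48.7204·5.1076/346.1504 + 5.1076 = σ²·(σ₀² + 346.1504)/346.1504 = 5.1076·394.8708/346.1504 = 5.826491; SD = √(5.1076·394.8708/346.1504) = 2.4138.

2.4138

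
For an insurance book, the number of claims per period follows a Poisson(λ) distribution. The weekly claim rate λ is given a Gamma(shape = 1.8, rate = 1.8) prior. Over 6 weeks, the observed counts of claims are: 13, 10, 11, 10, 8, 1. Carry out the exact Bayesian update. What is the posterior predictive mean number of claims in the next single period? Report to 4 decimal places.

With a Gamma(shape α, rate β) prior, the Poisson likelihood is conjugate: the posterior is Gamma(α + ΣXᵢ, β + n).
Sum of counts S = 53 over n = 6 weeks.
Posterior: Gamma(α+S, β+n) = Gamma(1.8+53, 1.8+6) = Gamma(54.8, 7.8).
The predictive distribution for one future period is NegBinom with mean α/β = 7.0256.

7.0256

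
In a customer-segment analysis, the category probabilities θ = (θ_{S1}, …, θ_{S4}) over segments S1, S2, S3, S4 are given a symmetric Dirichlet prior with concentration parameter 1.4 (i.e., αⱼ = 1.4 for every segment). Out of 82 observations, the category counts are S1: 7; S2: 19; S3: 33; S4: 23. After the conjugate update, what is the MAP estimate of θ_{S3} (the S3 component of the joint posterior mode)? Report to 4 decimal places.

The Dirichlet prior is conjugate to the Multinomial likelihood: each posterior αⱼ = prior αⱼ + observed count nⱼ.
Posterior concentration: (8.4, 20.4, 34.4, 24.4), total = 87.6.
Joint mode component: (α_{S3}−1)/(Σα−K) = 33.4/83.6 = 0.3995.

0.3995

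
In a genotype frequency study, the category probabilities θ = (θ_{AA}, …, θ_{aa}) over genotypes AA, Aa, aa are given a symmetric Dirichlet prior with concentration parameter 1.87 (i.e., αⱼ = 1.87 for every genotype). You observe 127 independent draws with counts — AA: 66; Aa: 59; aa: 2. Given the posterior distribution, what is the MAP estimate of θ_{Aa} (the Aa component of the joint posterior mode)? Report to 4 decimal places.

The Dirichlet prior is conjugate to the Multinomial likelihood: each posterior αⱼ = prior αⱼ + observed count nⱼ.
Posterior concentration: (67.87, 60.87, 3.87), total = 132.61.
Joint mode component: (α_{Aa}−1)/(Σα−K) = 59.87/129.61 = 0.4619.

0.4619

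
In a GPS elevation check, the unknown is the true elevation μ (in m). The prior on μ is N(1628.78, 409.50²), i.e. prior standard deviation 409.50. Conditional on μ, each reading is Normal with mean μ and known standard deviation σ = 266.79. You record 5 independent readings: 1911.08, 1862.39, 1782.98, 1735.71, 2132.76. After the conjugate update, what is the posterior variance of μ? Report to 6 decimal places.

13121.485729

For Normal data with known variance σ², a Normal(μ₀, σ₀²) prior on μ is conjugate. Posterior precision = 1/σ₀² + n/σ²; posterior mean is the precision-weighted average of μ₀ and x̄.
σ₀² = 409.50² = 167690.25, σ² = 266.79² = 71176.9041; σ² + n·σ₀² = 71176.9041 + 5·167690.25 = 909628.1541.
Posterior precision = 1/σ₀² + n/σ² = 1/167690.25 + 5/71176.9041 = (σ² + n·σ₀²)/(σ₀²σ²) = 909628.1541/(167690.25·71176.9041); posterior variance σₙ² = σ₀²σ²/(σ² + n·σ₀²) = 167690.25·71176.9041/909628.1541 = 13121.485729.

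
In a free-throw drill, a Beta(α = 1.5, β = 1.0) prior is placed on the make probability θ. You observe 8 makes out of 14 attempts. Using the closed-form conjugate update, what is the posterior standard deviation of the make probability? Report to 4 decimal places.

The Beta prior is conjugate to a Binomial/Bernoulli likelihood; the update adds successes to α and failures to β.
Posterior: Beta(α+k, β+n−k) = Beta(1.5+8, 1.0+6) = Beta(9.5, 7.0).
Var = αβ/((α+β)²(α+β+1)) = 9.5·7.0/(16.5²·17.5) = 0.01395776; SD = √0.01395776 = 0.1181.

0.1181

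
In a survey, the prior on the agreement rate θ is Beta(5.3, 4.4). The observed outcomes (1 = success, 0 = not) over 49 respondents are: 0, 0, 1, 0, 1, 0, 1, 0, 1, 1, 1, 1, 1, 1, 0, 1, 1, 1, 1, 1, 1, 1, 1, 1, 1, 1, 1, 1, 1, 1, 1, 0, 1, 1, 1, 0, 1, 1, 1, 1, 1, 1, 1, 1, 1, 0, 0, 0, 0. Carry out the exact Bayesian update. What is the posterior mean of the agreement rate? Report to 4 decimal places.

0.7206

The Beta prior is conjugate to a Binomial/Bernoulli likelihood; the update adds successes to α and failures to β.
Posterior: Beta(α+k, β+n−k) = Beta(5.3+37, 4.4+12) = Beta(42.3, 16.4).
Posterior mean = α/(α+β) = 42.3/58.7 = 0.7206.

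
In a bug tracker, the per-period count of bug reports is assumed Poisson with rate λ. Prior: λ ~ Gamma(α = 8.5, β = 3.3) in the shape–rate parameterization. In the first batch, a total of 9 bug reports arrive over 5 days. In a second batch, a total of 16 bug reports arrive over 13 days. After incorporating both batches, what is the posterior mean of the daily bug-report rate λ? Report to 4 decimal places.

1.5728

With a Gamma(shape α, rate β) prior, the Poisson likelihood is conjugate: the posterior is Gamma(α + ΣXᵢ, β + n).
After batch 1: Gamma(α+S, β+n) = Gamma(8.5+9, 3.3+5) = Gamma(17.5, 8.3).
After batch 2: Gamma(α+S, β+n) = Gamma(17.5+16, 8.3+13) = Gamma(33.5, 21.3).
Posterior mean = α/β = 33.5/21.3 = 1.5728.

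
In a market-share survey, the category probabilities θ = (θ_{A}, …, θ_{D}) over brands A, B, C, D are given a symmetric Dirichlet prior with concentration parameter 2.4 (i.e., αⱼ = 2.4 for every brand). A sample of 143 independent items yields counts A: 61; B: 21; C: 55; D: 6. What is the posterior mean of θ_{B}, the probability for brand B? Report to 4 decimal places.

0.1533

The Dirichlet prior is conjugate to the Multinomial likelihood: each posterior αⱼ = prior αⱼ + observed count nⱼ.
Posterior concentration: (63.4, 23.4, 57.4, 8.4), total = 152.6.
E[θ_{B}|data] = α_{B}/Σα = 23.4/152.6 = 0.1533.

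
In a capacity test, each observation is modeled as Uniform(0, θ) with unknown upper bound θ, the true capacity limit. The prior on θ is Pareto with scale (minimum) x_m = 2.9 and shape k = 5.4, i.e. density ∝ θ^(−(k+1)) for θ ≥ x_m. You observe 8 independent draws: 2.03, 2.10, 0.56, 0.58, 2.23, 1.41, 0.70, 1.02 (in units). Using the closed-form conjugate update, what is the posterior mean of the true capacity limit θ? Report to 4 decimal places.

A Pareto(scale x_m, shape k) prior on the upper bound θ of Uniform(0, θ) is conjugate: posterior is Pareto(max(x_m, max xᵢ), k + n).
Sample maximum = 2.23; prior scale x_m = 2.9 → posterior scale = max = 2.90.
Posterior shape = 5.4 + 8 = 13.4.
E[θ|data] = k·x_m/(k−1) = 13.4·2.90/12.4 = 3.1339.

3.1339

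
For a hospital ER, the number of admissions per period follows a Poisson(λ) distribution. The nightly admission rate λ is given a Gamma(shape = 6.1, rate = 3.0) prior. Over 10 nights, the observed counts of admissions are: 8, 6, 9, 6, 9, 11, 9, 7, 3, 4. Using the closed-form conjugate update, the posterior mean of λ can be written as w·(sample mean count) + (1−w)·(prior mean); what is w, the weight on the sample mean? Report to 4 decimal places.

With a Gamma(shape α, rate β) prior, the Poisson likelihood is conjugate: the posterior is Gamma(α + ΣXᵢ, β + n).
Posterior mean = (α₀+S)/(β₀+n) = [n/(β₀+n)]·(S/n) + [β₀/(β₀+n)]·(α₀/β₀), so only n and β₀ enter the weight.
Weight on data w = n/(β₀+n) = 10/(3.0+10) = 10/13.0 = 0.7692.

0.7692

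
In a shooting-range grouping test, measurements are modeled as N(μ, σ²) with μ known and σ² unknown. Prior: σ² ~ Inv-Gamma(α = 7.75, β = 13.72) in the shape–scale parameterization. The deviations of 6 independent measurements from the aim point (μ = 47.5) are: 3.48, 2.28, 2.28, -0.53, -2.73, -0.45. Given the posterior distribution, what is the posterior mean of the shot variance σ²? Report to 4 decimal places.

2.9684

With known mean μ and an Inverse-Gamma(α, β) prior on σ², the Normal likelihood is conjugate: posterior is Inv-Gamma(α + n/2, β + Σ(xᵢ−μ)²/2).
Σ(xᵢ−μ)² = (3.48)² + (2.28)² + (2.28)² + (-0.53)² + (-2.73)² + (-0.45)² = 30.4435.
Posterior: Inv-Gamma(7.75 + 6/2, 13.72 + 30.4435/2) = Inv-Gamma(10.75, 28.94175).
E[σ²|data] = β/(α−1) = 28.94175/9.75 = 2.9684.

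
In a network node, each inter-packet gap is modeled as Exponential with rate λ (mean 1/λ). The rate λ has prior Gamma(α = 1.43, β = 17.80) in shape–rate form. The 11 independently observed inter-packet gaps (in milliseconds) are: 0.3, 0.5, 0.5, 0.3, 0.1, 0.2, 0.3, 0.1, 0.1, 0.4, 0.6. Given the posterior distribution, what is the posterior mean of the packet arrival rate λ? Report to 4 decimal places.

0.5863

With a Gamma(shape α, rate β) prior on the exponential rate λ, the posterior after n observations with total T = Σxᵢ is Gamma(α+n, β+T).
Sum of observations T = 3.4 milliseconds; n = 11.
Posterior: Gamma(1.43+11, 17.80+3.4) = Gamma(12.43, 21.20).
Posterior mean of λ = α/β = 12.43/21.20 = 0.5863.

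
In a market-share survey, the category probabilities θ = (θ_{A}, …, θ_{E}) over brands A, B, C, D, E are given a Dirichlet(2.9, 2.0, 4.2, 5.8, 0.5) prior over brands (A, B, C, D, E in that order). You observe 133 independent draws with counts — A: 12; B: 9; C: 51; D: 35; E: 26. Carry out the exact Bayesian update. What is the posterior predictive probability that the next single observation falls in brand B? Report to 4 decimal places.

The Dirichlet prior is conjugate to the Multinomial likelihood: each posterior αⱼ = prior αⱼ + observed count nⱼ.
Posterior concentration: (14.9, 11.0, 55.2, 40.8, 26.5), total = 148.4.
P(next = B | data) = α_{B}/Σα = 0.0741.

0.0741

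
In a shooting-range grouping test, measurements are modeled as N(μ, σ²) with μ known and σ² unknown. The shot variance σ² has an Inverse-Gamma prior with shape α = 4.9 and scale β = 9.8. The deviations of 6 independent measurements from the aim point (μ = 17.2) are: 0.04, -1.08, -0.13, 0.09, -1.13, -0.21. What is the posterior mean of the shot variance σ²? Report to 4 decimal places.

With known mean μ and an Inverse-Gamma(α, β) prior on σ², the Normal likelihood is conjugate: posterior is Inv-Gamma(α + n/2, β + Σ(xᵢ−μ)²/2).
Σ(xᵢ−μ)² = (0.04)² + (-1.08)² + (-0.13)² + (0.09)² + (-1.13)² + (-0.21)² = 2.5140.
Posterior: Inv-Gamma(4.9 + 6/2, 9.8 + 2.5140/2) = Inv-Gamma(7.90, 11.05700).
E[σ²|data] = β/(α−1) = 11.05700/6.90 = 1.6025.

1.6025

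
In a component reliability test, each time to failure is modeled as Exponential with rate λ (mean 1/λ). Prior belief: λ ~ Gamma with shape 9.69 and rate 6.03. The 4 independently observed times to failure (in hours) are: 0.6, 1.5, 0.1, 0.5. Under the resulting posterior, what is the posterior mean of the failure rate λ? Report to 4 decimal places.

With a Gamma(shape α, rate β) prior on the exponential rate λ, the posterior after n observations with total T = Σxᵢ is Gamma(α+n, β+T).
Sum of observations T = 2.7 hours; n = 4.
Posterior: Gamma(9.69+4, 6.03+2.7) = Gamma(13.69, 8.73).
Posterior mean of λ = α/β = 13.69/8.73 = 1.5682.

1.5682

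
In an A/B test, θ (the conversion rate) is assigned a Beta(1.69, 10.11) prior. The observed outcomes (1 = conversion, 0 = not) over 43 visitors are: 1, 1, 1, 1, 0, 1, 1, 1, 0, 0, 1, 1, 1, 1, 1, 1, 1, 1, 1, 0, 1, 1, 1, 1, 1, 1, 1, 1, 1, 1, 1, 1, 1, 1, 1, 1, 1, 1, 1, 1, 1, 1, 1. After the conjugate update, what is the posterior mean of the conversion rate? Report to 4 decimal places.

0.7425

The Beta prior is conjugate to a Binomial/Bernoulli likelihood; the update adds successes to α and failures to β.
Posterior: Beta(α+k, β+n−k) = Beta(1.69+39, 10.11+4) = Beta(40.69, 14.11).
Posterior mean = α/(α+β) = 40.69/54.80 = 0.7425.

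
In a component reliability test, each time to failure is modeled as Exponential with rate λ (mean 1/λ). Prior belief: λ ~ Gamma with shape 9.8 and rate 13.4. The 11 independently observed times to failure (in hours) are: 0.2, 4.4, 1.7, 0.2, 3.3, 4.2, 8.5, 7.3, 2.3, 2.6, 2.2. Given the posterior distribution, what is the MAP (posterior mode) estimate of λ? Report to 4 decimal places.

With a Gamma(shape α, rate β) prior on the exponential rate λ, the posterior after n observations with total T = Σxᵢ is Gamma(α+n, β+T).
Sum of observations T = 36.9 hours; n = 11.
Posterior: Gamma(9.8+11, 13.4+36.9) = Gamma(20.8, 50.3).
Mode = (α−1)/β = 0.3936.

0.3936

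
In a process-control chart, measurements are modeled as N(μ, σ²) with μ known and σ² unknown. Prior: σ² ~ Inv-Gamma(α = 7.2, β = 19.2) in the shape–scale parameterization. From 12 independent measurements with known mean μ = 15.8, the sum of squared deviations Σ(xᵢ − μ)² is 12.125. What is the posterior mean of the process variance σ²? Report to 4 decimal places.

With known mean μ and an Inverse-Gamma(α, β) prior on σ², the Normal likelihood is conjugate: posterior is Inv-Gamma(α + n/2, β + Σ(xᵢ−μ)²/2).
Posterior: Inv-Gamma(7.2 + 12/2, 19.2 + 12.125/2) = Inv-Gamma(13.20, 25.2625).
E[σ²|data] = β/(α−1) = 25.2625/12.20 = 2.0707.

2.0707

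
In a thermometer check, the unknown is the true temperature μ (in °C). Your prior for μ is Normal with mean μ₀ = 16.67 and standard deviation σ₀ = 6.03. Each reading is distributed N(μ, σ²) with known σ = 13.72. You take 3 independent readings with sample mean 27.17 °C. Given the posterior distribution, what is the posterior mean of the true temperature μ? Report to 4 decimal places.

20.5223

For Normal data with known variance σ², a Normal(μ₀, σ₀²) prior on μ is conjugate. Posterior precision = 1/σ₀² + n/σ²; posterior mean is the precision-weighted average of μ₀ and x̄.
n·x̄ = 3·27.17 = 81.51.
σ₀² = 6.03² = 36.3609, σ² = 13.72² = 188.2384; σ² + n·σ₀² = 188.2384 + 3·36.3609 = 297.3211.
Posterior mean = (μ₀/σ₀² + n·x̄/σ²)/(1/σ₀² + n/σ²) = (σ²·μ₀ + σ₀²·n·x̄)/(σ² + n·σ₀²) = (188.2384·16.67 + 36.3609·81.51)/297.3211 = 6101.711087/297.3211 = 20.5223.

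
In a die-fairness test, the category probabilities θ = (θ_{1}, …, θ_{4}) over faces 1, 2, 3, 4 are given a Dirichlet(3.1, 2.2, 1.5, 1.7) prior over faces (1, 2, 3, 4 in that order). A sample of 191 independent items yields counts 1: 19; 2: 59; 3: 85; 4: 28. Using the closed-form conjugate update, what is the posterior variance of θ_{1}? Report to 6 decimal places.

0.000491

The Dirichlet prior is conjugate to the Multinomial likelihood: each posterior αⱼ = prior αⱼ + observed count nⱼ.
Posterior concentration: (22.1, 61.2, 86.5, 29.7), total = 199.5.
Var[θ_j] = α_j(Σα−α_j)/((Σα)²(Σα+1)) = 22.1·177.4/(199.5²·200.5) = 0.000491.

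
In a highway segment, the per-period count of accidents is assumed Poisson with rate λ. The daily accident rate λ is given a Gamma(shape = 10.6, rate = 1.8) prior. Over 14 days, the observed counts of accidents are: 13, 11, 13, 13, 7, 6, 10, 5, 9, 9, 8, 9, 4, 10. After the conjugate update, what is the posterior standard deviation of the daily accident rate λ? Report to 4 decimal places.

With a Gamma(shape α, rate β) prior, the Poisson likelihood is conjugate: the posterior is Gamma(α + ΣXᵢ, β + n).
Sum of counts S = 127 over n = 14 days.
Posterior: Gamma(α+S, β+n) = Gamma(10.6+127, 1.8+14) = Gamma(137.6, 15.8).
SD = √α/β = √137.6/15.8 = 0.7424.

0.7424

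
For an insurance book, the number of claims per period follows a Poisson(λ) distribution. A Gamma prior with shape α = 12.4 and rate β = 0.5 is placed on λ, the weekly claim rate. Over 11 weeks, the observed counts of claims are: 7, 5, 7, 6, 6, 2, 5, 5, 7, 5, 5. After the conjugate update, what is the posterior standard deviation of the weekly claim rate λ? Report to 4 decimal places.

With a Gamma(shape α, rate β) prior, the Poisson likelihood is conjugate: the posterior is Gamma(α + ΣXᵢ, β + n).
Sum of counts S = 60 over n = 11 weeks.
Posterior: Gamma(α+S, β+n) = Gamma(12.4+60, 0.5+11) = Gamma(72.4, 11.5).
SD = √α/β = √72.4/11.5 = 0.7399.

0.7399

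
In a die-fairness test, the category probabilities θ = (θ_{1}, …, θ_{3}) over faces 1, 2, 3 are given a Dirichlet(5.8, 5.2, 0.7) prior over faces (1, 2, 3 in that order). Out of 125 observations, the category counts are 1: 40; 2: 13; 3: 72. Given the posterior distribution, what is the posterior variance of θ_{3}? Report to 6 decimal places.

The Dirichlet prior is conjugate to the Multinomial likelihood: each posterior αⱼ = prior αⱼ + observed count nⱼ.
Posterior concentration: (45.8, 18.2, 72.7), total = 136.7.
Var[θ_j] = α_j(Σα−α_j)/((Σα)²(Σα+1)) = 72.7·64.0/(136.7²·137.7) = 0.001808.

0.001808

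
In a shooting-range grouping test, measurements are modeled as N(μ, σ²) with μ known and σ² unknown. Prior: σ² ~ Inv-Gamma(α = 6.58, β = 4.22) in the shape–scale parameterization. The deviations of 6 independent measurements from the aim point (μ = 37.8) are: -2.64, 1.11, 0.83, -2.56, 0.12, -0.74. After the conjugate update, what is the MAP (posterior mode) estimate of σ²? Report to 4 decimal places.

1.1553

With known mean μ and an Inverse-Gamma(α, β) prior on σ², the Normal likelihood is conjugate: posterior is Inv-Gamma(α + n/2, β + Σ(xᵢ−μ)²/2).
Σ(xᵢ−μ)² = (-2.64)² + (1.11)² + (0.83)² + (-2.56)² + (0.12)² + (-0.74)² = 16.0062.
Posterior: Inv-Gamma(6.58 + 6/2, 4.22 + 16.0062/2) = Inv-Gamma(9.58, 12.22310).
Mode = β/(α+1) = 12.22310/10.58 = 1.1553.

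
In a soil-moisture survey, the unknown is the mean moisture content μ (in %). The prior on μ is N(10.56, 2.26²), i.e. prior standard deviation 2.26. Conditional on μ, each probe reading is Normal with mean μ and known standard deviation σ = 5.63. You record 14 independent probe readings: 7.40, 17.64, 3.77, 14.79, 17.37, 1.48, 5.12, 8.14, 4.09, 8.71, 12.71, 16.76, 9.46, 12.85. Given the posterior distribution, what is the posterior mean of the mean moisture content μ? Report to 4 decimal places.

For Normal data with known variance σ², a Normal(μ₀, σ₀²) prior on μ is conjugate. Posterior precision = 1/σ₀² + n/σ²; posterior mean is the precision-weighted average of μ₀ and x̄.
Σxᵢ = 7.40 + 17.64 + 3.77 + 14.79 + 17.37 + 1.48 + 5.12 + 8.14 + 4.09 + 8.71 + 12.71 + 16.76 + 9.46 + 12.85 = 140.29, so n·x̄ = 140.29.
σ₀² = 2.26² = 5.1076, σ² = 5.63² = 31.6969; σ² + n·σ₀² = 31.6969 + 14·5.1076 = 103.2033.
Posterior mean = (μ₀/σ₀² + n·x̄/σ²)/(1/σ₀² + n/σ²) = (σ²·μ₀ + σ₀²·n·x̄)/(σ² + n·σ₀²) = (31.6969·10.56 + 5.1076·140.29)/103.2033 = 1051.264468/103.2033 = 10.1863.

10.1863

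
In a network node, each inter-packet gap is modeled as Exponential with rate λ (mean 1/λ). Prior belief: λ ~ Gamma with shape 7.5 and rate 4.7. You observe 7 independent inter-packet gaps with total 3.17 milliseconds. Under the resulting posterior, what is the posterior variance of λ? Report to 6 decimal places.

0.234109

With a Gamma(shape α, rate β) prior on the exponential rate λ, the posterior after n observations with total T = Σxᵢ is Gamma(α+n, β+T).
Posterior: Gamma(7.5+7, 4.7+3.17) = Gamma(14.5, 7.87).
Var = α/β² = 0.234109.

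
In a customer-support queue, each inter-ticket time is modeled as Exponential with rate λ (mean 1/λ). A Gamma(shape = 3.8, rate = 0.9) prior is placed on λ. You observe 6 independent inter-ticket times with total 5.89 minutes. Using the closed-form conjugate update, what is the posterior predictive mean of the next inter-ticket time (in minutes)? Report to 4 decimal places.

0.7716

With a Gamma(shape α, rate β) prior on the exponential rate λ, the posterior after n observations with total T = Σxᵢ is Gamma(α+n, β+T).
Posterior: Gamma(3.8+6, 0.9+5.89) = Gamma(9.8, 6.79).
The predictive distribution for the next observation is Lomax; its mean is β/(α−1) = 6.79/8.8 = 0.7716.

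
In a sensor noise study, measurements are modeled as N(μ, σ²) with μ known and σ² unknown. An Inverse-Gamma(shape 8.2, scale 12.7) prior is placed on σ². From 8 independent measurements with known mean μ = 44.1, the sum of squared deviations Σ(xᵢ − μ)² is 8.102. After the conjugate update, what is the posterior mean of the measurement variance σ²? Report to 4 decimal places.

With known mean μ and an Inverse-Gamma(α, β) prior on σ², the Normal likelihood is conjugate: posterior is Inv-Gamma(α + n/2, β + Σ(xᵢ−μ)²/2).
Posterior: Inv-Gamma(8.2 + 8/2, 12.7 + 8.102/2) = Inv-Gamma(12.20, 16.7510).
E[σ²|data] = β/(α−1) = 16.7510/11.20 = 1.4956.

1.4956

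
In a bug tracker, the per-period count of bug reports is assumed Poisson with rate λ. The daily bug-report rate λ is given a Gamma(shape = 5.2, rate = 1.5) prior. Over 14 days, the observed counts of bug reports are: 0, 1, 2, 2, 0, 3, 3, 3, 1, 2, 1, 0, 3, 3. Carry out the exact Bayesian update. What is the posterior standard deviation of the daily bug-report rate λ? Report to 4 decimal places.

0.3486

With a Gamma(shape α, rate β) prior, the Poisson likelihood is conjugate: the posterior is Gamma(α + ΣXᵢ, β + n).
Sum of counts S = 24 over n = 14 days.
Posterior: Gamma(α+S, β+n) = Gamma(5.2+24, 1.5+14) = Gamma(29.2, 15.5).
SD = √α/β = √29.2/15.5 = 0.3486.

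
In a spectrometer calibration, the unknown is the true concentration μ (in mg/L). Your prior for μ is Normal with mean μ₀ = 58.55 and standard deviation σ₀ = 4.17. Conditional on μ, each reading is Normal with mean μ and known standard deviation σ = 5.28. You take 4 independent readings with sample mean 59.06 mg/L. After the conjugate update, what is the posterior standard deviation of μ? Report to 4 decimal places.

2.2306

For Normal data with known variance σ², a Normal(μ₀, σ₀²) prior on μ is conjugate. Posterior precision = 1/σ₀² + n/σ²; posterior mean is the precision-weighted average of μ₀ and x̄.
σ₀² = 4.17² = 17.3889, σ² = 5.28² = 27.8784; σ² + n·σ₀² = 27.8784 + 4·17.3889 = 97.434.
Posterior precision = 1/σ₀² + n/σ² = 1/17.3889 + 4/27.8784 = (σ² + n·σ₀²)/(σ₀²σ²) = 97.434/(17.3889·27.8784); posterior variance σₙ² = σ₀²σ²/(σ² + n·σ₀²) = 17.3889·27.8784/97.434 = 4.975416.
Posterior SD = √σₙ² = √(17.3889·27.8784/97.434) = 2.2306.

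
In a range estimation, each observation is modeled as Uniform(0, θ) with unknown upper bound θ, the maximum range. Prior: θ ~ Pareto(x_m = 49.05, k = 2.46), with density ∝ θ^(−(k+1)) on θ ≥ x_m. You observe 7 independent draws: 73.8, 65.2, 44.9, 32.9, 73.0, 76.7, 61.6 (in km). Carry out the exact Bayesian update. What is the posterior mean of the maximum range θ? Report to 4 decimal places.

85.7662

A Pareto(scale x_m, shape k) prior on the upper bound θ of Uniform(0, θ) is conjugate: posterior is Pareto(max(x_m, max xᵢ), k + n).
Sample maximum = 76.7; prior scale x_m = 49.05 → posterior scale = max = 76.70.
Posterior shape = 2.46 + 7 = 9.46.
E[θ|data] = k·x_m/(k−1) = 9.46·76.70/8.46 = 85.7662.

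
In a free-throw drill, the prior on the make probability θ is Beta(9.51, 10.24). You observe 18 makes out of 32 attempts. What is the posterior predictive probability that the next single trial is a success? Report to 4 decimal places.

0.5316

The Beta prior is conjugate to a Binomial/Bernoulli likelihood; the update adds successes to α and failures to β.
Posterior: Beta(α+k, β+n−k) = Beta(9.51+18, 10.24+14) = Beta(27.51, 24.24).
For a single future Bernoulli trial, P(success | data) = α/(α+β) = 0.5316.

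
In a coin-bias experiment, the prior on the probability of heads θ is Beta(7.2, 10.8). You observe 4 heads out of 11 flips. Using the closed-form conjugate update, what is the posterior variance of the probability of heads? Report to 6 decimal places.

The Beta prior is conjugate to a Binomial/Bernoulli likelihood; the update adds successes to α and failures to β.
Posterior: Beta(α+k, β+n−k) = Beta(7.2+4, 10.8+7) = Beta(11.2, 17.8).
Var = αβ/((α+β)²(α+β+1)) = 11.2·17.8/(29.0²·30.0) = 0.007902.

0.007902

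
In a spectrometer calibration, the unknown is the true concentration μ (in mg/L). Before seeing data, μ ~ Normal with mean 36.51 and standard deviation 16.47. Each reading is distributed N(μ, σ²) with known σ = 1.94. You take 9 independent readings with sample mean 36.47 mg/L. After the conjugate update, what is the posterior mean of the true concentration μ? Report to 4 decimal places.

36.4701

For Normal data with known variance σ², a Normal(μ₀, σ₀²) prior on μ is conjugate. Posterior precision = 1/σ₀² + n/σ²; posterior mean is the precision-weighted average of μ₀ and x̄.
n·x̄ = 9·36.47 = 328.23.
σ₀² = 16.47² = 271.2609, σ² = 1.94² = 3.7636; σ² + n·σ₀² = 3.7636 + 9·271.2609 = 2445.1117.
Posterior mean = (μ₀/σ₀² + n·x̄/σ²)/(1/σ₀² + n/σ²) = (σ²·μ₀ + σ₀²·n·x̄)/(σ² + n·σ₀²) = (3.7636·36.51 + 271.2609·328.23)/2445.1117 = 89173.374243/2445.1117 = 36.4701.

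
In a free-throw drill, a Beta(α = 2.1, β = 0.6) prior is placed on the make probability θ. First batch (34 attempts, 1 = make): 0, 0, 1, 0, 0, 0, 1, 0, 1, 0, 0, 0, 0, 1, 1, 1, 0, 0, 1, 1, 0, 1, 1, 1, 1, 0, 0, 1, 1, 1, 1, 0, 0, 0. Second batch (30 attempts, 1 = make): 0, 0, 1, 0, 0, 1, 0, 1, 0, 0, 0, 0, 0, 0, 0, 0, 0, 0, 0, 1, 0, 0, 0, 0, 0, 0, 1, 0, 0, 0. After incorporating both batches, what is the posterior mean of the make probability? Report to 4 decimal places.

The Beta prior is conjugate to a Binomial/Bernoulli likelihood; the update adds successes to α and failures to β.
After batch 1: Beta(2.1+16, 0.6+18) = Beta(18.1, 18.6).
After batch 2: Beta(18.1+5, 18.6+25) = Beta(23.1, 43.6).
Posterior mean = α/(α+β) = 23.1/66.7 = 0.3463.

0.3463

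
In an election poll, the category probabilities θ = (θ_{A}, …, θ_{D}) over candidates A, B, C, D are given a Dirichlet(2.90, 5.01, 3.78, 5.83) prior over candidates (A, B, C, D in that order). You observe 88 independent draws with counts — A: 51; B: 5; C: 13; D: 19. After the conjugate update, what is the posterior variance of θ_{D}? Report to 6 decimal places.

0.001689

The Dirichlet prior is conjugate to the Multinomial likelihood: each posterior αⱼ = prior αⱼ + observed count nⱼ.
Posterior concentration: (53.90, 10.01, 16.78, 24.83), total = 105.52.
Var[θ_j] = α_j(Σα−α_j)/((Σα)²(Σα+1)) = 24.83·80.69/(105.52²·106.52) = 0.001689.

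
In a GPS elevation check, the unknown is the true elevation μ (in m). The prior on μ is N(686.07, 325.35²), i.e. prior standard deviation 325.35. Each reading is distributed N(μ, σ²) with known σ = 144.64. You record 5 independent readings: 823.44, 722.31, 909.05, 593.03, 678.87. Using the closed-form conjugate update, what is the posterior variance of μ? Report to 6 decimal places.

4025.043855

For Normal data with known variance σ², a Normal(μ₀, σ₀²) prior on μ is conjugate. Posterior precision = 1/σ₀² + n/σ²; posterior mean is the precision-weighted average of μ₀ and x̄.
σ₀² = 325.35² = 105852.6225, σ² = 144.64² = 20920.7296; σ² + n·σ₀² = 20920.7296 + 5·105852.6225 = 550183.8421.
Posterior precision = 1/σ₀² + n/σ² = 1/105852.6225 + 5/20920.7296 = (σ² + n·σ₀²)/(σ₀²σ²) = 550183.8421/(105852.6225·20920.7296); posterior variance σₙ² = σ₀²σ²/(σ² + n·σ₀²) = 105852.6225·20920.7296/550183.8421 = 4025.043855.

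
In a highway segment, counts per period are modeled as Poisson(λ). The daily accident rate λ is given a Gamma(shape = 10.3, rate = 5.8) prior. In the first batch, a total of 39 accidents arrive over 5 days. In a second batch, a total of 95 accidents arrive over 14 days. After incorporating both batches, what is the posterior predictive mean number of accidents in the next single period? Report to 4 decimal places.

With a Gamma(shape α, rate β) prior, the Poisson likelihood is conjugate: the posterior is Gamma(α + ΣXᵢ, β + n).
After batch 1: Gamma(α+S, β+n) = Gamma(10.3+39, 5.8+5) = Gamma(49.3, 10.8).
After batch 2: Gamma(α+S, β+n) = Gamma(49.3+95, 10.8+14) = Gamma(144.3, 24.8).
The predictive distribution for one future period is NegBinom with mean α/β = 5.8185.

5.8185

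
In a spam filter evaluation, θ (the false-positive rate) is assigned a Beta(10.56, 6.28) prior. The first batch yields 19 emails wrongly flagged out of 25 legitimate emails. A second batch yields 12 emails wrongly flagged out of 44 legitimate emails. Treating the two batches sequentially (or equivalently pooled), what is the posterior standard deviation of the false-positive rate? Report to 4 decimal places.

The Beta prior is conjugate to a Binomial/Bernoulli likelihood; the update adds successes to α and failures to β.
After batch 1: Beta(10.56+19, 6.28+6) = Beta(29.56, 12.28).
After batch 2: Beta(29.56+12, 12.28+32) = Beta(41.56, 44.28).
Var = αβ/((α+β)²(α+β+1)) = 41.56·44.28/(85.84²·86.84) = 0.00287597; SD = √0.00287597 = 0.0536.

0.0536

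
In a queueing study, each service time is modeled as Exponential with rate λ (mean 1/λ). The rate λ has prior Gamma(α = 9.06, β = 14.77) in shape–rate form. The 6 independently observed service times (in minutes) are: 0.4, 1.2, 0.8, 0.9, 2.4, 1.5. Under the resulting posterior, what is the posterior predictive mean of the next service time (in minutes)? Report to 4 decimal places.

With a Gamma(shape α, rate β) prior on the exponential rate λ, the posterior after n observations with total T = Σxᵢ is Gamma(α+n, β+T).
Sum of observations T = 7.2 minutes; n = 6.
Posterior: Gamma(9.06+6, 14.77+7.2) = Gamma(15.06, 21.97).
The predictive distribution for the next observation is Lomax; its mean is β/(α−1) = 21.97/14.06 = 1.5626.

1.5626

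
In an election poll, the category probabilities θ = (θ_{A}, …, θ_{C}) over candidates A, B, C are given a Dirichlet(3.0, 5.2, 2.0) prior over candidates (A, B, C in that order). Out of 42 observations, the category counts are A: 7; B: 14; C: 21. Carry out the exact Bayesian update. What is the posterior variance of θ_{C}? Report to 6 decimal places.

0.004633

The Dirichlet prior is conjugate to the Multinomial likelihood: each posterior αⱼ = prior αⱼ + observed count nⱼ.
Posterior concentration: (10.0, 19.2, 23.0), total = 52.2.
Var[θ_j] = α_j(Σα−α_j)/((Σα)²(Σα+1)) = 23.0·29.2/(52.2²·53.2) = 0.004633.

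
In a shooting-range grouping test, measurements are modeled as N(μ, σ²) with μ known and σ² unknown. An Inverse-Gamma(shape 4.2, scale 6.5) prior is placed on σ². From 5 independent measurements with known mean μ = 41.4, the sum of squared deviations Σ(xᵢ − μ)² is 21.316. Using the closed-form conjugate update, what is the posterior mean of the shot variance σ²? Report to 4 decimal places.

3.0102

With known mean μ and an Inverse-Gamma(α, β) prior on σ², the Normal likelihood is conjugate: posterior is Inv-Gamma(α + n/2, β + Σ(xᵢ−μ)²/2).
Posterior: Inv-Gamma(4.2 + 5/2, 6.5 + 21.316/2) = Inv-Gamma(6.70, 17.1580).
E[σ²|data] = β/(α−1) = 17.1580/5.70 = 3.0102.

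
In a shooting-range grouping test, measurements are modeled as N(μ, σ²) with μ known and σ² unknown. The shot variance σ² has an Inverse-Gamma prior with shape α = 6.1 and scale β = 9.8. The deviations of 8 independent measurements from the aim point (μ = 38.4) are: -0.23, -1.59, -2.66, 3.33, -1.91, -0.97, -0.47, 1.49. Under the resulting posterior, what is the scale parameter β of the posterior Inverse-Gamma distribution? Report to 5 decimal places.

23.68775

With known mean μ and an Inverse-Gamma(α, β) prior on σ², the Normal likelihood is conjugate: posterior is Inv-Gamma(α + n/2, β + Σ(xᵢ−μ)²/2).
Σ(xᵢ−μ)² = (-0.23)² + (-1.59)² + (-2.66)² + (3.33)² + (-1.91)² + (-0.97)² + (-0.47)² + (1.49)² = 27.7755.
Posterior: Inv-Gamma(6.1 + 8/2, 9.8 + 27.7755/2) = Inv-Gamma(10.10, 23.68775).
Posterior β = 23.68775.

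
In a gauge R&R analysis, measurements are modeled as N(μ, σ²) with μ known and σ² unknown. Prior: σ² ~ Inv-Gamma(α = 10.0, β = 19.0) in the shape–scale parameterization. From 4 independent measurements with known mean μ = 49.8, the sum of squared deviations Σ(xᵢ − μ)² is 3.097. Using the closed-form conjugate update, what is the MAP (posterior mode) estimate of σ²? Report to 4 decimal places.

1.5807

With known mean μ and an Inverse-Gamma(α, β) prior on σ², the Normal likelihood is conjugate: posterior is Inv-Gamma(α + n/2, β + Σ(xᵢ−μ)²/2).
Posterior: Inv-Gamma(10.0 + 4/2, 19.0 + 3.097/2) = Inv-Gamma(12.00, 20.5485).
Mode = β/(α+1) = 20.5485/13.00 = 1.5807.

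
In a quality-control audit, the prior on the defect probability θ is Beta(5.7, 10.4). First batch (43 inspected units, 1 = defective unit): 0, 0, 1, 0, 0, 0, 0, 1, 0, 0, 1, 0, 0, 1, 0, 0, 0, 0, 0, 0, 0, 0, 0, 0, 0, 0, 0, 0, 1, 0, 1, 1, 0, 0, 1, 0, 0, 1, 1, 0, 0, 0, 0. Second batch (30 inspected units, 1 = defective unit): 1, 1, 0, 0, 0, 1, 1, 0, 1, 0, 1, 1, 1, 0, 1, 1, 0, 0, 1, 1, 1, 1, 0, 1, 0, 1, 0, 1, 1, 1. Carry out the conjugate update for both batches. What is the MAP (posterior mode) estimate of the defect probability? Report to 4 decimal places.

0.3869

The Beta prior is conjugate to a Binomial/Bernoulli likelihood; the update adds successes to α and failures to β.
After batch 1: Beta(5.7+10, 10.4+33) = Beta(15.7, 43.4).
After batch 2: Beta(15.7+19, 43.4+11) = Beta(34.7, 54.4).
Mode of Beta(a,b) for a,b>1 is (a−1)/(a+b−2) = 33.7/87.1 = 0.3869.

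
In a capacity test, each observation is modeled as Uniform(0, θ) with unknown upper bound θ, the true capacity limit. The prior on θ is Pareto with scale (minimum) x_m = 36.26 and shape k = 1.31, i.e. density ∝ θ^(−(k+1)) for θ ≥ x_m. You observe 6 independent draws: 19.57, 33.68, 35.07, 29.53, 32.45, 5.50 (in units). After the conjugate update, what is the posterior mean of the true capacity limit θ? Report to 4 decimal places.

42.0064

A Pareto(scale x_m, shape k) prior on the upper bound θ of Uniform(0, θ) is conjugate: posterior is Pareto(max(x_m, max xᵢ), k + n).
Sample maximum = 35.07; prior scale x_m = 36.26 → posterior scale = max = 36.26.
Posterior shape = 1.31 + 6 = 7.31.
E[θ|data] = k·x_m/(k−1) = 7.31·36.26/6.31 = 42.0064.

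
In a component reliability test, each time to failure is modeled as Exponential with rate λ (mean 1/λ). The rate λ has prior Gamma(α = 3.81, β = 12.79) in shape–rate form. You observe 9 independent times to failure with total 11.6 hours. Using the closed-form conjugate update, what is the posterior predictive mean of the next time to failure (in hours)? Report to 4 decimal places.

With a Gamma(shape α, rate β) prior on the exponential rate λ, the posterior after n observations with total T = Σxᵢ is Gamma(α+n, β+T).
Posterior: Gamma(3.81+9, 12.79+11.6) = Gamma(12.81, 24.39).
The predictive distribution for the next observation is Lomax; its mean is β/(α−1) = 24.39/11.81 = 2.0652.

2.0652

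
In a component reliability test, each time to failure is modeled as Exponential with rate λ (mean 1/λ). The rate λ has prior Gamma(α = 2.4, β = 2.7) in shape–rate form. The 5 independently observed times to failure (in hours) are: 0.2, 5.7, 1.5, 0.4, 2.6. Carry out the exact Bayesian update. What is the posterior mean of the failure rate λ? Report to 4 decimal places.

With a Gamma(shape α, rate β) prior on the exponential rate λ, the posterior after n observations with total T = Σxᵢ is Gamma(α+n, β+T).
Sum of observations T = 10.4 hours; n = 5.
Posterior: Gamma(2.4+5, 2.7+10.4) = Gamma(7.4, 13.1).
Posterior mean of λ = α/β = 7.4/13.1 = 0.5649.

0.5649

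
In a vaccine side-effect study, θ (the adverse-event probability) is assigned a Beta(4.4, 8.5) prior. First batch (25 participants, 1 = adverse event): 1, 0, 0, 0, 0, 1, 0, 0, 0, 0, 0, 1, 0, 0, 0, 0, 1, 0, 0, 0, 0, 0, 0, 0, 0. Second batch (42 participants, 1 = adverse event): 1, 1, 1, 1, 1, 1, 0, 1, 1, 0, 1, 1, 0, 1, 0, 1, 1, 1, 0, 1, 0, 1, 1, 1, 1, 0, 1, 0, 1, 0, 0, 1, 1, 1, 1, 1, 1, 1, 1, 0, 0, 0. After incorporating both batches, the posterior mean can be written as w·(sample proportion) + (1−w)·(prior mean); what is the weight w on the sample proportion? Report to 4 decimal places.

The Beta prior is conjugate to a Binomial/Bernoulli likelihood; the update adds successes to α and failures to β.
Total number of participants: n = 25 + 42 = 67.
Posterior mean = (α₀+k)/(α₀+β₀+n) = [n/(α₀+β₀+n)]·(k/n) + [(α₀+β₀)/(α₀+β₀+n)]·α₀/(α₀+β₀), so only n and the prior enter the weight.
The weight on the data is w = n/(α₀+β₀+n) = 67/(4.4+8.5+67) = 67/79.9 = 0.8385.

0.8385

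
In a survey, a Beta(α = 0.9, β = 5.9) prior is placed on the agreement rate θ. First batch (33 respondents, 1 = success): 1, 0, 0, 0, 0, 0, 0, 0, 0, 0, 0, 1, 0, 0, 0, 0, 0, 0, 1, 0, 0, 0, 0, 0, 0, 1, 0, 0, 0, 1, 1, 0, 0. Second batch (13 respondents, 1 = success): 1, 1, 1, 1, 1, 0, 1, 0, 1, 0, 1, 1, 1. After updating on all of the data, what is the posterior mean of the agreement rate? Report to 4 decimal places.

The Beta prior is conjugate to a Binomial/Bernoulli likelihood; the update adds successes to α and failures to β.
After batch 1: Beta(0.9+6, 5.9+27) = Beta(6.9, 32.9).
After batch 2: Beta(6.9+10, 32.9+3) = Beta(16.9, 35.9).
Posterior mean = α/(α+β) = 16.9/52.8 = 0.3201.

0.3201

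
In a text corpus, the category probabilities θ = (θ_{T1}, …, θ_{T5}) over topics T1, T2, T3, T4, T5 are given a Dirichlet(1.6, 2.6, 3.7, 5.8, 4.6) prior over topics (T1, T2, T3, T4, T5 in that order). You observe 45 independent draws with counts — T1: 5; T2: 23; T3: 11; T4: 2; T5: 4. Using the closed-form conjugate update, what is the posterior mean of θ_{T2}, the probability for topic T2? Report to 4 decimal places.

0.4044

The Dirichlet prior is conjugate to the Multinomial likelihood: each posterior αⱼ = prior αⱼ + observed count nⱼ.
Posterior concentration: (6.6, 25.6, 14.7, 7.8, 8.6), total = 63.3.
E[θ_{T2}|data] = α_{T2}/Σα = 25.6/63.3 = 0.4044.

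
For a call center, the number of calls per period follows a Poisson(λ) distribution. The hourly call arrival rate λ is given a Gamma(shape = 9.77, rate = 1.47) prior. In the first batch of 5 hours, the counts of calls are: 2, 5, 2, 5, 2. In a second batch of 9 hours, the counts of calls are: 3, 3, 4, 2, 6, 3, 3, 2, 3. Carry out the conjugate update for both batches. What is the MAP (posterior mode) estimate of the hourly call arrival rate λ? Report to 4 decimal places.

With a Gamma(shape α, rate β) prior, the Poisson likelihood is conjugate: the posterior is Gamma(α + ΣXᵢ, β + n).
Batch 1: sum of counts S = 16 over n = 5 hours.
After batch 1: Gamma(α+S, β+n) = Gamma(9.77+16, 1.47+5) = Gamma(25.77, 6.47).
Batch 2: sum of counts S = 29 over n = 9 hours.
After batch 2: Gamma(α+S, β+n) = Gamma(25.77+29, 6.47+9) = Gamma(54.77, 15.47).
Mode of Gamma(α,β) for α≥1 is (α−1)/β = 53.77/15.47 = 3.4758.

3.4758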